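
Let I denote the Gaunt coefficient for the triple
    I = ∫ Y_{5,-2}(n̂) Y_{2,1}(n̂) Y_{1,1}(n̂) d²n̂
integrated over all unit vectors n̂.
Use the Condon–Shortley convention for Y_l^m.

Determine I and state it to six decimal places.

|5−2|≤1≤5+2 violated ⇒ I = 0

0.000000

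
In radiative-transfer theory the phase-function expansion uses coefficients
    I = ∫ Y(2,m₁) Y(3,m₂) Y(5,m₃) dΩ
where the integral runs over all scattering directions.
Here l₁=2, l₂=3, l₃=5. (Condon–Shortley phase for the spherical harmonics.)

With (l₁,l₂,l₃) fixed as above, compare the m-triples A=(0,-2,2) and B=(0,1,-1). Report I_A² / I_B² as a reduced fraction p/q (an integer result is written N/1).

Same 2,3,5: normalisation and zero-m 3j drop out of the ratio.
A: Δ: 0! 4! 6! / 11! → 1/2310; sum: t=0:+1/480 = 1/480; 3j²(2 3 5; 0 -2 2) = Δ·Π!·Σ² = 3/110  (sign -1)
B: Δ: 0! 4! 6! / 11! → 1/2310; sum: t=0:+1/192 = 1/192; 3j²(2 3 5; 0 1 -1) = Δ·Π!·Σ² = 3/77  (sign +1)
I_A²/I_B² = (3/110)/(3/77) = 7/10

7/10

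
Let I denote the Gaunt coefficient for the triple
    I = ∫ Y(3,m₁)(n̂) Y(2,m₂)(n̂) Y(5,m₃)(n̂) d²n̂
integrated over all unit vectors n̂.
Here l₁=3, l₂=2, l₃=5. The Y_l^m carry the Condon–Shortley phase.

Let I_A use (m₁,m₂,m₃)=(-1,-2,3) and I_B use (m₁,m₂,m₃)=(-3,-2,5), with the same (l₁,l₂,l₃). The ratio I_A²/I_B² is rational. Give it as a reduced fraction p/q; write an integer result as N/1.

l's match ⇒ only the (l;m) 3-j factors differ between A and B.
A: triangle coeff Δ(3,2,5) = 1/2310; Σ_t [0,0]: t=0:+1/1152 = 1/1152; (3j)²=1/33 [(3 2 5; -1 -2 3)], sign=+1
B: triangle coeff Δ(3,2,5) = 1/2310; Σ_t [0,0]: t=0:+1/17280 = 1/17280; (3j)²=1/11 [(3 2 5; -3 -2 5)], sign=+1
I_A²/I_B² = (1/33)/(1/11) = 1/3

1/3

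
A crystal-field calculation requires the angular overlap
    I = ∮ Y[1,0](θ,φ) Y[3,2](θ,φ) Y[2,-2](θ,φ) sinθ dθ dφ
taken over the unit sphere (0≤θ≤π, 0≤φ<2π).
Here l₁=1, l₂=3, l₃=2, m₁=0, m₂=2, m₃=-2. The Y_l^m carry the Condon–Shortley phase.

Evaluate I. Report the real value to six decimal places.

Checks pass: Σm=0; 6 even; l₃=2∈[2,4].
(2·1+1)(2·3+1)(2·2+1) = 105
Δ: 2! 0! 4! / 7! → 1/105
sum: t=1:−1/4 = -1/4
3j²(1 3 2; 0 0 0) = Δ·Π!·Σ² = 3/35  (sign -1)
sum: t=1:−1/24 = -1/24
3j²(1 3 2; 0 2 -2) = Δ·Π!·Σ² = 1/21  (sign -1)
combine: 4πI² = 105·3/35·1/21 = 3/7
take √, sign +1: I = 0.18467439

0.184674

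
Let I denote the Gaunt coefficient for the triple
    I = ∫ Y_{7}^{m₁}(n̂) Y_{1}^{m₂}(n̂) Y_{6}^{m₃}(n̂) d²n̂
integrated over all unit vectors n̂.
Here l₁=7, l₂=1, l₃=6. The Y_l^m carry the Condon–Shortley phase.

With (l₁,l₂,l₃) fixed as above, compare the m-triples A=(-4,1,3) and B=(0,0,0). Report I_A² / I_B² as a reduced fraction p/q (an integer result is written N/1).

Same 7,1,6: normalisation and zero-m 3j drop out of the ratio.
A: Δ: 2! 12! 0! / 15! → 1/1365; sum: t=2:+1/4354560 = 1/4354560; 3j²(7 1 6; -4 1 3) = Δ·Π!·Σ² = 11/273  (sign -1)
B: Δ: 2! 12! 0! / 15! → 1/1365; sum: t=1:−1/518400 = -1/518400; 3j²(7 1 6; 0 0 0) = Δ·Π!·Σ² = 7/195  (sign -1)
I_A²/I_B² = (11/273)/(7/195) = 55/49

55/49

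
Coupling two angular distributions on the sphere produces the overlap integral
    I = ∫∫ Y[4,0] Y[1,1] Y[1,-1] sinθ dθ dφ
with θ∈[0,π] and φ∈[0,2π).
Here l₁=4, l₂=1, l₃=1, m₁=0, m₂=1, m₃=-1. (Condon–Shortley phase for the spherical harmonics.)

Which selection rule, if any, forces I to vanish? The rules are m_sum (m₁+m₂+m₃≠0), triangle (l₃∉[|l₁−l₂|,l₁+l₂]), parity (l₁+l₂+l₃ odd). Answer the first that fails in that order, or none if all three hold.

triangle

Σmᵢ = 0  ✓
l₃∈[|l₁−l₂|,l₁+l₂]=[3,5], have l₃=1  ✗
Σlᵢ = 6 ⇒ even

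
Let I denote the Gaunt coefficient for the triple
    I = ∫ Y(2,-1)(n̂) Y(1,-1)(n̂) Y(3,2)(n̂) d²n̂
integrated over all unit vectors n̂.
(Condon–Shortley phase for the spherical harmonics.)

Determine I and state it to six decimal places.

0.261169

m-sum 0 ✓  L=6 even ✓  1≤3≤3 ✓
Π(2lᵢ+1) = 5×3×7 = 105
triangle coeff Δ(2,1,3) = 1/105
Σ_t [0,0]: t=0:+1/4 = 1/4
(3j)²=3/35 [(2 1 3; 0 0 0)], sign=-1
Σ_t [0,0]: t=0:+1/12 = 1/12
(3j)²=2/21 [(2 1 3; -1 -1 2)], sign=-1
⇒ 4πI² = 6/7
I = (+1)√(6/7/(4π)) = 0.26116903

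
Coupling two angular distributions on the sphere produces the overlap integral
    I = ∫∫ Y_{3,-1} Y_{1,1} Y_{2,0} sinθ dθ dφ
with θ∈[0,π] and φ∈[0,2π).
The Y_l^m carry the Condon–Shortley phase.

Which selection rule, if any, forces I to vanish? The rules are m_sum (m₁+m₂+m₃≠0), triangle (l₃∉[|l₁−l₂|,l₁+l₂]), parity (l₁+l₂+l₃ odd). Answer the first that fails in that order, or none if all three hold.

Σmᵢ = 0  ✓
l₃∈[|l₁−l₂|,l₁+l₂]=[2,4], have l₃=2  ✓
Σlᵢ = 6 ⇒ even  ✓

none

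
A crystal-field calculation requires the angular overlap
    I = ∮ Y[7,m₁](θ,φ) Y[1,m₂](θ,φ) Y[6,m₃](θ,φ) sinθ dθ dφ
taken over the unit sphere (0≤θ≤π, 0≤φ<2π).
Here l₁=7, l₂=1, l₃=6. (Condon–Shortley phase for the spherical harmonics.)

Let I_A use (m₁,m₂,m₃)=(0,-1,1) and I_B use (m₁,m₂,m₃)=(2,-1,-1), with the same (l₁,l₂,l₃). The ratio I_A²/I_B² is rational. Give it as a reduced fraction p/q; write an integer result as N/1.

7/12

Same 7,1,6: normalisation and zero-m 3j drop out of the ratio.
A: Δ: 2! 12! 0! / 15! → 1/1365; sum: t=0:+1/1209600 = 1/1209600; 3j²(7 1 6; 0 -1 1) = Δ·Π!·Σ² = 1/65  (sign -1)
B: Δ: 2! 12! 0! / 15! → 1/1365; sum: t=0:+1/1209600 = 1/1209600; 3j²(7 1 6; 2 -1 -1) = Δ·Π!·Σ² = 12/455  (sign -1)
I_A²/I_B² = (1/65)/(12/455) = 7/12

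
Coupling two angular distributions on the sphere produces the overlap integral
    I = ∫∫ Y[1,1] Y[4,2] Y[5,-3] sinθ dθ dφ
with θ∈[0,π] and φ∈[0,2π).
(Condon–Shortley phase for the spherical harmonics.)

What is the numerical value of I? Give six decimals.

m-sum 0 ✓  L=10 even ✓  3≤5≤5 ✓
Π(2lᵢ+1) = 3×9×11 = 297
triangle coeff Δ(1,4,5) = 1/495
Σ_t [0,0]: t=0:+1/576 = 1/576
(3j)²=5/99 [(1 4 5; 0 0 0)], sign=-1
Σ_t [0,0]: t=0:+1/2880 = 1/2880
(3j)²=28/495 [(1 4 5; 1 2 -3)], sign=+1
⇒ 4πI² = 28/33
I = (-1)√(28/33/(4π)) = -0.25984664

-0.259847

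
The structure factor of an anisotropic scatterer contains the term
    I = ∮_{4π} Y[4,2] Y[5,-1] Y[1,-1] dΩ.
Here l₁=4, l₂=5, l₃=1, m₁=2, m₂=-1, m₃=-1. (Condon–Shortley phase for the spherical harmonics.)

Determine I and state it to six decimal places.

-0.120286

m-sum 0 ✓  L=10 even ✓  1≤1≤9 ✓
Π(2lᵢ+1) = 9×11×3 = 297
triangle coeff Δ(4,5,1) = 1/495
Σ_t [4,4]: t=4:+1/576 = 1/576
(3j)²=5/99 [(4 5 1; 0 0 0)], sign=-1
Σ_t [2,2]: t=2:+1/2880 = 1/2880
(3j)²=2/165 [(4 5 1; 2 -1 -1)], sign=+1
⇒ 4πI² = 2/11
I = (-1)√(2/11/(4π)) = -0.12028562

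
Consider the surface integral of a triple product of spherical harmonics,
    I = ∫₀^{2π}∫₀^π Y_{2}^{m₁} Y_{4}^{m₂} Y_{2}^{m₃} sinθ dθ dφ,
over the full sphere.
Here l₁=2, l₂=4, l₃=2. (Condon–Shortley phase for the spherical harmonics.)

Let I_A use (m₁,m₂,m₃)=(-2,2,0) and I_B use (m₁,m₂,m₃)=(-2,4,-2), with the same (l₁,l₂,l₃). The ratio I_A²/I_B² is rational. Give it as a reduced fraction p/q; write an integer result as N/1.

3/14

Shared (l₁,l₂,l₃)=(2,4,2): N and (l;000)² cancel in I_A²/I_B².
A: Δ = 4!·0!·4!/9! = 1/630; Racah Σ t=4..4: t=4:+1/96 = 1/96; ⇒ 3j(2 4 2; -2 2 0)² = 1/42, sgn +1
B: Δ = 4!·0!·4!/9! = 1/630; Racah Σ t=4..4: t=4:+1/576 = 1/576; ⇒ 3j(2 4 2; -2 4 -2)² = 1/9, sgn +1
I_A²/I_B² = (1/42)/(1/9) = 3/14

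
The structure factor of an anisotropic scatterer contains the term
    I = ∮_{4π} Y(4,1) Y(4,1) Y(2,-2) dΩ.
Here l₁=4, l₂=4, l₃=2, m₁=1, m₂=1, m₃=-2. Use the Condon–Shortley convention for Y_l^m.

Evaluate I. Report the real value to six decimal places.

m-sum 0 ✓  L=10 even ✓  0≤2≤8 ✓
Π(2lᵢ+1) = 9×9×5 = 405
triangle coeff Δ(4,4,2) = 1/13860
Σ_t [2,4]: t=2:+1/192 t=3:−1/36 t=4:+1/192 = -5/288
(3j)²=20/693 [(4 4 2; 0 0 0)], sign=-1
Σ_t [3,3]: t=3:−1/144 = -1/144
(3j)²=10/231 [(4 4 2; 1 1 -2)], sign=-1
⇒ 4πI² = 3000/5929
I = (+1)√(3000/5929/(4π)) = 0.20066192

0.200662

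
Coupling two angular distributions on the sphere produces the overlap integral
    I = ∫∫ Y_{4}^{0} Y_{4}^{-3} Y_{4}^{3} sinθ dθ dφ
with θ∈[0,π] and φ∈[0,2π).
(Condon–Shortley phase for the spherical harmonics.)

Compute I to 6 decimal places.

m-sum 0 ✓  L=12 even ✓  0≤4≤8 ✓
Π(2lᵢ+1) = 9×9×9 = 729
triangle coeff Δ(4,4,4) = 1/450450
Σ_t [0,4]: t=0:+1/13824 t=1:−1/216 t=2:+1/64 t=3:−1/216 t=4:+1/13824 = 5/768
(3j)²=18/1001 [(4 4 4; 0 0 0)], sign=+1
Σ_t [0,1]: t=0:+1/3456 t=1:−1/864 = -1/1152
(3j)²=7/286 [(4 4 4; 0 -3 3)], sign=+1
⇒ 4πI² = 6561/20449
I = (+1)√(6561/20449/(4π)) = 0.15978796

0.159788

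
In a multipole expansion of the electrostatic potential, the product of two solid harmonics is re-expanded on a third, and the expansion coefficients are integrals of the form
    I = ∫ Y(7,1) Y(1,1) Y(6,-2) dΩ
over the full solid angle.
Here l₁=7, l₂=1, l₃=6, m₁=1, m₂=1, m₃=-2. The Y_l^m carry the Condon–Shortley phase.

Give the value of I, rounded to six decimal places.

-0.135514

Rules hold: Σm=0, L=14 even, 6≤6≤8.
N = 15·3·13 = 585
Δ = 2!·12!·0!/15! = 1/1365
Racah Σ t=1..1: t=1:−1/518400 = -1/518400
⇒ 3j(7 1 6; 0 0 0)² = 7/195, sgn -1
Racah Σ t=2..2: t=2:+1/1935360 = 1/1935360
⇒ 3j(7 1 6; 1 1 -2)² = 1/91, sgn +1
4πI² = N·(3j₀)²·(3jₘ)² = 3/13
I = -1·√(0.230769/4π) = -0.13551395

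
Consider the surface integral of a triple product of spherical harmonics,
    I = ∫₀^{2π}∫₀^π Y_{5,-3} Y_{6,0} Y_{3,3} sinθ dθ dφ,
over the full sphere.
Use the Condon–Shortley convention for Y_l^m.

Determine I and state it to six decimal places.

m-sum 0 ✓  L=14 even ✓  1≤3≤11 ✓
Π(2lᵢ+1) = 11×13×7 = 1001
triangle coeff Δ(5,6,3) = 1/675675
Σ_t [3,5]: t=3:−1/8640 t=4:+1/2304 t=5:−1/8640 = 7/34560
(3j)²=7/429 [(5 6 3; 0 0 0)], sign=-1
Σ_t [6,6]: t=6:+1/69120 = 1/69120
(3j)²=4/429 [(5 6 3; -3 0 3)], sign=+1
⇒ 4πI² = 196/1287
I = (-1)√(196/1287/(4π)) = -0.11008644

-0.110086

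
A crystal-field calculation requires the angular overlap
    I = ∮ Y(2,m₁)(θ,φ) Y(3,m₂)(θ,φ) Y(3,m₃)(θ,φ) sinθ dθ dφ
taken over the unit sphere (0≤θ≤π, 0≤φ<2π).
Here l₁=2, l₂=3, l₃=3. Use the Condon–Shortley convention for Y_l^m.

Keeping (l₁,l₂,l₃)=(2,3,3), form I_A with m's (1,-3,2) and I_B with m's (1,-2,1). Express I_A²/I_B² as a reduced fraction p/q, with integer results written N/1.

Shared (l₁,l₂,l₃)=(2,3,3): N and (l;000)² cancel in I_A²/I_B².
A: Δ = 2!·2!·4!/9! = 1/3780; Racah Σ t=0..0: t=0:+1/48 = 1/48; ⇒ 3j(2 3 3; 1 -3 2)² = 5/84, sgn -1
B: Δ = 2!·2!·4!/9! = 1/3780; Racah Σ t=0..1: t=0:+1/12 t=1:−1/48 = 1/16; ⇒ 3j(2 3 3; 1 -2 1)² = 1/28, sgn +1
I_A²/I_B² = (5/84)/(1/28) = 5/3

5/3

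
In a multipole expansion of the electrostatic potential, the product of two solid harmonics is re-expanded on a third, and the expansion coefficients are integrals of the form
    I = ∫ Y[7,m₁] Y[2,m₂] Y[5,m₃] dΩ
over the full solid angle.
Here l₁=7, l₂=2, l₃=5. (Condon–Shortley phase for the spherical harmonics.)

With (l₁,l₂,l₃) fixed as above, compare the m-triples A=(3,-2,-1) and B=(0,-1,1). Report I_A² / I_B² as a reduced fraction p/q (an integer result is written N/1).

6/7

Shared (l₁,l₂,l₃)=(7,2,5): N and (l;000)² cancel in I_A²/I_B².
A: Δ = 4!·10!·0!/15! = 1/15015; Racah Σ t=0..0: t=0:+1/414720 = 1/414720; ⇒ 3j(7 2 5; 3 -2 -1)² = 2/143, sgn +1
B: Δ = 4!·10!·0!/15! = 1/15015; Racah Σ t=1..1: t=1:−1/103680 = -1/103680; ⇒ 3j(7 2 5; 0 -1 1)² = 7/429, sgn -1
I_A²/I_B² = (2/143)/(7/429) = 6/7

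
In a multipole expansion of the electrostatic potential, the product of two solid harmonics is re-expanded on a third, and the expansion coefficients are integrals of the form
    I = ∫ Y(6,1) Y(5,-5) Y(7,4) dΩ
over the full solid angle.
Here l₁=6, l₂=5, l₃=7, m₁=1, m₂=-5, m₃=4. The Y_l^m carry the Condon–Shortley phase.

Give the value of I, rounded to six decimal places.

0.173745

Checks pass: Σm=0; 18 even; l₃=7∈[1,11].
(2·6+1)(2·5+1)(2·7+1) = 2145
Δ: 4! 8! 6! / 19! → 1/174594420
sum: t=0:+1/4147200 t=1:−1/207360 t=2:+1/82944 t=3:−1/207360 t=4:+1/4147200 = 1/345600
3j²(6 5 7; 0 0 0) = Δ·Π!·Σ² = 420/46189  (sign -1)
sum: t=0:+1/12441600 = 1/12441600
3j²(6 5 7; 1 -5 4) = Δ·Π!·Σ² = 245/12597  (sign -1)
combine: 4πI² = 2145·420/46189·245/12597 = 514500/1356277
take √, sign +1: I = 0.17374550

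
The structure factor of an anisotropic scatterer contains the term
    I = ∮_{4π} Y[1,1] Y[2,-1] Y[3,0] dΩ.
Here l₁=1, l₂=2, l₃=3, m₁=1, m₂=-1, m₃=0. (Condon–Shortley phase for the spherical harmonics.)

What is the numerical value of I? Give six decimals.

0.143048

Checks pass: Σm=0; 6 even; l₃=3∈[1,3].
(2·1+1)(2·2+1)(2·3+1) = 105
Δ: 0! 2! 4! / 7! → 1/105
sum: t=0:+1/4 = 1/4
3j²(1 2 3; 0 0 0) = Δ·Π!·Σ² = 3/35  (sign -1)
sum: t=0:+1/12 = 1/12
3j²(1 2 3; 1 -1 0) = Δ·Π!·Σ² = 1/35  (sign -1)
combine: 4πI² = 105·3/35·1/35 = 9/35
take √, sign +1: I = 0.14304817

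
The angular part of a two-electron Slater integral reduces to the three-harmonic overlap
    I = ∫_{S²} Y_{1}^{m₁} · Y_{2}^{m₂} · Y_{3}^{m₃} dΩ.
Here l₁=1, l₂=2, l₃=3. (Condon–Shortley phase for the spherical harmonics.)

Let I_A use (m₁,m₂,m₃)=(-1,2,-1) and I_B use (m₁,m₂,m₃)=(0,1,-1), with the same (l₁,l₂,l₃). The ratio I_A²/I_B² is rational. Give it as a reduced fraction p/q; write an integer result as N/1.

Shared (l₁,l₂,l₃)=(1,2,3): N and (l;000)² cancel in I_A²/I_B².
A: Δ = 0!·2!·4!/7! = 1/105; Racah Σ t=0..0: t=0:+1/48 = 1/48; ⇒ 3j(1 2 3; -1 2 -1)² = 1/105, sgn +1
B: Δ = 0!·2!·4!/7! = 1/105; Racah Σ t=0..0: t=0:+1/6 = 1/6; ⇒ 3j(1 2 3; 0 1 -1)² = 8/105, sgn +1
I_A²/I_B² = (1/105)/(8/105) = 1/8

1/8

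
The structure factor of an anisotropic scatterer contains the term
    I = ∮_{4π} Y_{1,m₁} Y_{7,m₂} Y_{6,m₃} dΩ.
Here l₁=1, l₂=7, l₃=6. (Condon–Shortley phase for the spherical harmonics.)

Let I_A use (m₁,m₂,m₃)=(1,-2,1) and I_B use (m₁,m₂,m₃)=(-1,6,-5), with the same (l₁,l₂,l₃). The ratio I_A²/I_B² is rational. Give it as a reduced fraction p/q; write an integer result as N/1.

Same 1,7,6: normalisation and zero-m 3j drop out of the ratio.
A: Δ: 2! 0! 12! / 15! → 1/1365; sum: t=0:+1/1209600 = 1/1209600; 3j²(1 7 6; 1 -2 1) = Δ·Π!·Σ² = 12/455  (sign -1)
B: Δ: 2! 0! 12! / 15! → 1/1365; sum: t=2:+1/79833600 = 1/79833600; 3j²(1 7 6; -1 6 -5) = Δ·Π!·Σ² = 2/35  (sign -1)
I_A²/I_B² = (12/455)/(2/35) = 6/13

6/13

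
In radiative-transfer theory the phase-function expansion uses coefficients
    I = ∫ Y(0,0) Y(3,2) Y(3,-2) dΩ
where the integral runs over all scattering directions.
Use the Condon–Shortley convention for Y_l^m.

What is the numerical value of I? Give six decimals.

m-sum 0 ✓  L=6 even ✓  3≤3≤3 ✓
Π(2lᵢ+1) = 1×7×7 = 49
triangle coeff Δ(0,3,3) = 1/7
Σ_t [0,0]: t=0:+1/36 = 1/36
(3j)²=1/7 [(0 3 3; 0 0 0)], sign=-1
Σ_t [0,0]: t=0:+1/120 = 1/120
(3j)²=1/7 [(0 3 3; 0 2 -2)], sign=-1
⇒ 4πI² = 1/1
I = (+1)√(1/1/(4π)) = 0.28209479

0.282095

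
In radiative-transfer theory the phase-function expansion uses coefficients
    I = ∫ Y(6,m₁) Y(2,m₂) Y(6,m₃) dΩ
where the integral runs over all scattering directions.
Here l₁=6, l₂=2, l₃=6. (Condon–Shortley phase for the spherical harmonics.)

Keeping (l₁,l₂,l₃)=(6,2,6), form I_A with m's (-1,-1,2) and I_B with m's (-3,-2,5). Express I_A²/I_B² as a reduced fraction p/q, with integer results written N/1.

Same 6,2,6: normalisation and zero-m 3j drop out of the ratio.
A: Δ: 2! 10! 2! / 15! → 1/90090; sum: t=0:+1/60480 t=1:−1/34560 = -1/80640; 3j²(6 2 6; -1 -1 2) = Δ·Π!·Σ² = 6/1001  (sign -1)
B: Δ: 2! 10! 2! / 15! → 1/90090; sum: t=0:+1/1451520 = 1/1451520; 3j²(6 2 6; -3 -2 5) = Δ·Π!·Σ² = 1/91  (sign -1)
I_A²/I_B² = (6/1001)/(1/91) = 6/11

6/11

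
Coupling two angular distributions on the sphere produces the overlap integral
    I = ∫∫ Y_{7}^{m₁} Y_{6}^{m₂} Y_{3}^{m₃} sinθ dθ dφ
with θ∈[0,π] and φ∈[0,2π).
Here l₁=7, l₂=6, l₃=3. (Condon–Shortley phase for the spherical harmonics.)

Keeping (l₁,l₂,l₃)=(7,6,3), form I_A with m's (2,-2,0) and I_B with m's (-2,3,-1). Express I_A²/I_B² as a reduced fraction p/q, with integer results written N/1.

Same 7,6,3: normalisation and zero-m 3j drop out of the ratio.
A: Δ: 10! 4! 2! / 17! → 1/2042040; sum: t=2:+1/967680 t=3:−1/120960 t=4:+1/207360 = -1/414720; 3j²(7 6 3; 2 -2 0) = Δ·Π!·Σ² = 21/4862  (sign +1)
B: Δ: 10! 4! 2! / 17! → 1/2042040; sum: t=7:−1/241920 t=8:+1/483840 t=9:−1/17418240 = -37/17418240; 3j²(7 6 3; -2 3 -1) = Δ·Π!·Σ² = 1369/136136  (sign -1)
I_A²/I_B² = (21/4862)/(1369/136136) = 588/1369

588/1369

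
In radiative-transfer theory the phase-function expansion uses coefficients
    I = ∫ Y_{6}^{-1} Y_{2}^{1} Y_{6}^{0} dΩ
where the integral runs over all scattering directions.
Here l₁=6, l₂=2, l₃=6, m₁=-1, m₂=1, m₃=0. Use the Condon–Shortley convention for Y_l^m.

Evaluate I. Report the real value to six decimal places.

Checks pass: Σm=0; 14 even; l₃=6∈[4,8].
(2·6+1)(2·2+1)(2·6+1) = 845
Δ: 2! 10! 2! / 15! → 1/90090
sum: t=0:+1/69120 t=1:−1/14400 t=2:+1/69120 = -7/172800
3j²(6 2 6; 0 0 0) = Δ·Π!·Σ² = 14/715  (sign -1)
sum: t=1:−1/34560 t=2:+1/28800 = 1/172800
3j²(6 2 6; -1 1 0) = Δ·Π!·Σ² = 1/1430  (sign +1)
combine: 4πI² = 845·14/715·1/1430 = 7/605
take √, sign -1: I = -0.03034355

-0.030344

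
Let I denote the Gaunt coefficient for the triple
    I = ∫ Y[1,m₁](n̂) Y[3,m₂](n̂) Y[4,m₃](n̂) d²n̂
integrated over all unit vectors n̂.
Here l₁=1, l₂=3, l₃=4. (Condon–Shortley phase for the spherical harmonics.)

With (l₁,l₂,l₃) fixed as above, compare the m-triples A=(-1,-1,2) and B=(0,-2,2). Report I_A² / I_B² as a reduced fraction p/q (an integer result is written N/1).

Shared (l₁,l₂,l₃)=(1,3,4): N and (l;000)² cancel in I_A²/I_B².
A: Δ = 0!·2!·6!/9! = 1/252; Racah Σ t=0..0: t=0:+1/96 = 1/96; ⇒ 3j(1 3 4; -1 -1 2)² = 5/84, sgn +1
B: Δ = 0!·2!·6!/9! = 1/252; Racah Σ t=0..0: t=0:+1/120 = 1/120; ⇒ 3j(1 3 4; 0 -2 2)² = 1/21, sgn +1
I_A²/I_B² = (5/84)/(1/21) = 5/4

5/4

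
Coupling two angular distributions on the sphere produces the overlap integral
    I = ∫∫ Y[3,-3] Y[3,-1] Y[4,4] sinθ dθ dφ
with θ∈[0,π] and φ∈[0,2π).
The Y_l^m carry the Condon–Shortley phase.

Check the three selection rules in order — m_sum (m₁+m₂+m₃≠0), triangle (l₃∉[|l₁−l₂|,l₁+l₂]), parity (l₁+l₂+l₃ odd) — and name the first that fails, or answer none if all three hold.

none

azimuthal sum: -3 − 1 + 4 = 0  ✓
0 ≤ 4 ≤ 6 (triangle on l)  ✓
L = 3 + 3 + 4 = 10 (even)  ✓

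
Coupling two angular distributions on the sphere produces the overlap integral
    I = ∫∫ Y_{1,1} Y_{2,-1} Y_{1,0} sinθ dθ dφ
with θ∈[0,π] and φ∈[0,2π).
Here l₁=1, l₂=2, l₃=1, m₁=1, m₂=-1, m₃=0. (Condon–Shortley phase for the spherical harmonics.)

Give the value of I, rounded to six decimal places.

Checks pass: Σm=0; 4 even; l₃=1∈[1,3].
(2·1+1)(2·2+1)(2·1+1) = 45
Δ: 2! 0! 2! / 5! → 1/30
sum: t=1:−1/1 = -1/1
3j²(1 2 1; 0 0 0) = Δ·Π!·Σ² = 2/15  (sign +1)
sum: t=0:+1/2 = 1/2
3j²(1 2 1; 1 -1 0) = Δ·Π!·Σ² = 1/10  (sign -1)
combine: 4πI² = 45·2/15·1/10 = 3/5
take √, sign -1: I = -0.21850969

-0.218510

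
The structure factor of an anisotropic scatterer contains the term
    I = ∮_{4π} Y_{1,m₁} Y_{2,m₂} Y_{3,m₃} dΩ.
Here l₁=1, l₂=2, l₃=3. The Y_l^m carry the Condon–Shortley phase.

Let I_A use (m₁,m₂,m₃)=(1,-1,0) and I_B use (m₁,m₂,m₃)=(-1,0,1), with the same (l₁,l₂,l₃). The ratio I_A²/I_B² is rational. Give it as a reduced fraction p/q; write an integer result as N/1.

1/2

Shared (l₁,l₂,l₃)=(1,2,3): N and (l;000)² cancel in I_A²/I_B².
A: Δ = 0!·2!·4!/7! = 1/105; Racah Σ t=0..0: t=0:+1/12 = 1/12; ⇒ 3j(1 2 3; 1 -1 0)² = 1/35, sgn -1
B: Δ = 0!·2!·4!/7! = 1/105; Racah Σ t=0..0: t=0:+1/8 = 1/8; ⇒ 3j(1 2 3; -1 0 1)² = 2/35, sgn +1
I_A²/I_B² = (1/35)/(2/35) = 1/2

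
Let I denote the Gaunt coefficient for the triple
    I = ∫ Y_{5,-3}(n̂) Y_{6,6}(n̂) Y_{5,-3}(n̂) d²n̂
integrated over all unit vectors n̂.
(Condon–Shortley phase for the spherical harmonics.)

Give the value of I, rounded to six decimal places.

m-sum 0 ✓  L=16 even ✓  1≤5≤11 ✓
Π(2lᵢ+1) = 11×13×11 = 1573
triangle coeff Δ(5,6,5) = 1/28588560
Σ_t [1,5]: t=1:−1/345600 t=2:+1/13824 t=3:−1/5184 t=4:+1/13824 t=5:−1/345600 = -7/129600
(3j)²=80/7293 [(5 6 5; 0 0 0)], sign=+1
Σ_t [6,6]: t=6:+1/2073600 = 1/2073600
(3j)²=28/1105 [(5 6 5; -3 6 -3)], sign=+1
⇒ 4πI² = 4928/11271
I = (+1)√(4928/11271/(4π)) = 0.18653022

0.186530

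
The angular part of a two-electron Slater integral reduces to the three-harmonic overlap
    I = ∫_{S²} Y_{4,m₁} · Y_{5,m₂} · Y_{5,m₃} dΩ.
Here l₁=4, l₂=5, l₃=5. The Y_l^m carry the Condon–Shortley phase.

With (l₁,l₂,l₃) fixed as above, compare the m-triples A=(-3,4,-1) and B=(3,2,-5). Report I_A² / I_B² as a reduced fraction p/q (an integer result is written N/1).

Shared (l₁,l₂,l₃)=(4,5,5): N and (l;000)² cancel in I_A²/I_B².
A: Δ = 4!·4!·6!/15! = 1/3153150; Racah Σ t=3..4: t=3:−1/103680 t=4:+1/17280 = 1/20736; ⇒ 3j(4 5 5; -3 4 -1)² = 10/429, sgn +1
B: Δ = 4!·4!·6!/15! = 1/3153150; Racah Σ t=1..1: t=1:−1/103680 = -1/103680; ⇒ 3j(4 5 5; 3 2 -5)² = 7/429, sgn -1
I_A²/I_B² = (10/429)/(7/429) = 10/7

10/7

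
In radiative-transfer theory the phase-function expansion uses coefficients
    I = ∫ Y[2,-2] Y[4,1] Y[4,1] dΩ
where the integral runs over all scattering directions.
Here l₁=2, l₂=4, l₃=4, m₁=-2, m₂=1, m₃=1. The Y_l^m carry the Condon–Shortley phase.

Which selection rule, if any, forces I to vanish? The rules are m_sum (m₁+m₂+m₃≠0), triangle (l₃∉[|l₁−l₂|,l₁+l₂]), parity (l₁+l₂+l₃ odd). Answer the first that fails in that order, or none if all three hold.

none

azimuthal sum: -2 + 1 + 1 = 0  ✓
2 ≤ 4 ≤ 6 (triangle on l)  ✓
L = 2 + 4 + 4 = 10 (even)  ✓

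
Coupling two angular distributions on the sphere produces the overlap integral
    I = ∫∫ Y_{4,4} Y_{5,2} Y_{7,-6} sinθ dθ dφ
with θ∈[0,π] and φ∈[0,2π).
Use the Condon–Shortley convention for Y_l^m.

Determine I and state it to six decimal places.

-0.188638

Checks pass: Σm=0; 16 even; l₃=7∈[1,9].
(2·4+1)(2·5+1)(2·7+1) = 1485
Δ: 2! 6! 8! / 17! → 1/6126120
sum: t=0:+1/69120 t=1:−1/20736 t=2:+1/69120 = -1/51840
3j²(4 5 7; 0 0 0) = Δ·Π!·Σ² = 280/21879  (sign +1)
sum: t=0:+1/7257600 = 1/7257600
3j²(4 5 7; 4 2 -6) = Δ·Π!·Σ² = 2/85  (sign -1)
combine: 4πI² = 1485·280/21879·2/85 = 1680/3757
take √, sign -1: I = -0.18863797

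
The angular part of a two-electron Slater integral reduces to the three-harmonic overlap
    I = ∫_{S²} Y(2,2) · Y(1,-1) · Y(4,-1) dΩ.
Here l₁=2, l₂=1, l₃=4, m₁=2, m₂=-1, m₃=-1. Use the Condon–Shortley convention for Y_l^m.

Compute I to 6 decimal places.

l₃=4 ∉ [1,3] — triangle fails ⇒ I = 0

0.000000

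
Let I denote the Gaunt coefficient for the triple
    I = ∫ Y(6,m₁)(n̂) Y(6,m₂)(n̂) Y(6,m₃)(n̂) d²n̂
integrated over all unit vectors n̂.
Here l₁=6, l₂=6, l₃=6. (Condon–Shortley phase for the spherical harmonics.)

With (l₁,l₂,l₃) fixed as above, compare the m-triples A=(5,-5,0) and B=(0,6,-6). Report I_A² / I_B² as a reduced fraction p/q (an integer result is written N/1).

l's match ⇒ only the (l;m) 3-j factors differ between A and B.
A: triangle coeff Δ(6,6,6) = 1/325909584; Σ_t [0,1]: t=0:+1/10368000 t=1:−1/62208000 = 1/12441600; (3j)²=275/16796 [(6 6 6; 5 -5 0)], sign=+1
B: triangle coeff Δ(6,6,6) = 1/325909584; Σ_t [6,6]: t=6:+1/373248000 = 1/373248000; (3j)²=11/4199 [(6 6 6; 0 6 -6)], sign=+1
I_A²/I_B² = (275/16796)/(11/4199) = 25/4

25/4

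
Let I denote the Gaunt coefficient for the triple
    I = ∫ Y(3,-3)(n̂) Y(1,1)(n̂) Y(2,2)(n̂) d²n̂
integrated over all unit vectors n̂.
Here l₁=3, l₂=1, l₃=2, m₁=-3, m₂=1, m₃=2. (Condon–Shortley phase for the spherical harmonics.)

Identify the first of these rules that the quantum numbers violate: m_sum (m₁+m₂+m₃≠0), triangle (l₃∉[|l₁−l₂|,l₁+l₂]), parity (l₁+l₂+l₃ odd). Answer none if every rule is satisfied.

Σmᵢ = 0  ✓
l₃∈[|l₁−l₂|,l₁+l₂]=[2,4], have l₃=2  ✓
Σlᵢ = 6 ⇒ even  ✓

none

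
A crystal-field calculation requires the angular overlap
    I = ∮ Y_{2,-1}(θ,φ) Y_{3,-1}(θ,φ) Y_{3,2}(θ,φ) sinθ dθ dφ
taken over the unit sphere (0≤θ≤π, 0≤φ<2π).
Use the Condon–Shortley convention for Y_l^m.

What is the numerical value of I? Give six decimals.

0.162868

Rules hold: Σm=0, L=8 even, 1≤3≤5.
N = 5·7·7 = 245
Δ = 2!·2!·4!/9! = 1/3780
Racah Σ t=0..2: t=0:+1/24 t=1:−1/4 t=2:+1/24 = -1/6
⇒ 3j(2 3 3; 0 0 0)² = 4/105, sgn +1
Racah Σ t=1..2: t=1:−1/12 t=2:+1/48 = -1/16
⇒ 3j(2 3 3; -1 -1 2)² = 1/28, sgn +1
4πI² = N·(3j₀)²·(3jₘ)² = 1/3
I = +1·√(0.333333/4π) = 0.16286750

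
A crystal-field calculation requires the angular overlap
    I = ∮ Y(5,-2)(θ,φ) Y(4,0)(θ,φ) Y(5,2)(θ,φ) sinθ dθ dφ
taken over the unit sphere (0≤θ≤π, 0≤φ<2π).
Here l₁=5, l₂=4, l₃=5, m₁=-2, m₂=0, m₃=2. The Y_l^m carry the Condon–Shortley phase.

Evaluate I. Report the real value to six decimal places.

-0.021700

Rules hold: Σm=0, L=14 even, 1≤5≤9.
N = 11·9·11 = 1089
Δ = 4!·6!·4!/15! = 1/3153150
Racah Σ t=0..4: t=0:+1/69120 t=1:−1/1728 t=2:+1/576 t=3:−1/1728 t=4:+1/69120 = 7/11520
⇒ 3j(5 4 5; 0 0 0)² = 2/143, sgn -1
Racah Σ t=1..4: t=1:−1/25920 t=2:+1/1920 t=3:−1/1728 t=4:+1/20736 = -1/20736
⇒ 3j(5 4 5; -2 0 2)² = 1/2574, sgn +1
4πI² = N·(3j₀)²·(3jₘ)² = 1/169
I = -1·√(0.00591716/4π) = -0.02169960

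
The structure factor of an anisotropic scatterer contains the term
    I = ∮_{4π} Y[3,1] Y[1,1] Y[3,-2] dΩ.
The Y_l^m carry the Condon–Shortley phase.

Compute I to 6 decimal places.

0.000000

L=7 odd ⇒ parity kills the (l;000) factor ⇒ I = 0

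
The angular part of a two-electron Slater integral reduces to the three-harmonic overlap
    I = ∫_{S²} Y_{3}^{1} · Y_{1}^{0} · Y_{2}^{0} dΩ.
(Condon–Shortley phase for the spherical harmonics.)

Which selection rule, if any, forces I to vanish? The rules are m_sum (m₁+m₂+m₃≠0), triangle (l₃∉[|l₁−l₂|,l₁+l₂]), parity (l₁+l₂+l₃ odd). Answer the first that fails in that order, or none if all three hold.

m_sum

m₁+m₂+m₃ = 1 + 0 + 0 = 1  ✗
triangle: |3−1|=2 ≤ l₃=2 ≤ 3+1=4
parity: l₁+l₂+l₃ = 6 is even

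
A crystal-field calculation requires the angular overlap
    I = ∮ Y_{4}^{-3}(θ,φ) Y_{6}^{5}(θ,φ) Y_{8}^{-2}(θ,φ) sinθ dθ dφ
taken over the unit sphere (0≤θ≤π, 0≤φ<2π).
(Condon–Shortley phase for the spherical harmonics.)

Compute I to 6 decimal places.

Rules hold: Σm=0, L=18 even, 2≤8≤10.
N = 9·13·17 = 1989
Δ = 2!·6!·10!/19! = 1/23279256
Racah Σ t=0..2: t=0:+1/1658880 t=1:−1/518400 t=2:+1/1658880 = -1/1382400
⇒ 3j(4 6 8; 0 0 0)² = 504/46189, sgn -1
Racah Σ t=1..2: t=1:−1/2612736000 t=2:+1/87091200 = 29/2612736000
⇒ 3j(4 6 8; -3 5 -2)² = 841/302328, sgn +1
4πI² = N·(3j₀)²·(3jₘ)² = 52983/877591
I = -1·√(0.0603732/4π) = -0.06931341

-0.069313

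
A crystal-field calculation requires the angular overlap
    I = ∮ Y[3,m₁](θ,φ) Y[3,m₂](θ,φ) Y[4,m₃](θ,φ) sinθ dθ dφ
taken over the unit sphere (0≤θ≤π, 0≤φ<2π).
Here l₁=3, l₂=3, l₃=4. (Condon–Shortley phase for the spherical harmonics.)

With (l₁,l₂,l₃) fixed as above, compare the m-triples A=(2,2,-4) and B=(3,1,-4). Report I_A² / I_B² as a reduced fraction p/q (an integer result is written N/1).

l's match ⇒ only the (l;m) 3-j factors differ between A and B.
A: triangle coeff Δ(3,3,4) = 1/34650; Σ_t [1,1]: t=1:−1/576 = -1/576; (3j)²=5/99 [(3 3 4; 2 2 -4)], sign=-1
B: triangle coeff Δ(3,3,4) = 1/34650; Σ_t [0,0]: t=0:+1/1152 = 1/1152; (3j)²=1/33 [(3 3 4; 3 1 -4)], sign=+1
I_A²/I_B² = (5/99)/(1/33) = 5/3

5/3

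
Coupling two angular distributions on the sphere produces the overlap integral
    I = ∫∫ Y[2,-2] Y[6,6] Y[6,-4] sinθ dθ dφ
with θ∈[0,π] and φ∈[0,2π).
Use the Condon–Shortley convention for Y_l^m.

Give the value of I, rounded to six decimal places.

Checks pass: Σm=0; 14 even; l₃=6∈[4,8].
(2·2+1)(2·6+1)(2·6+1) = 845
Δ: 2! 2! 10! / 15! → 1/90090
sum: t=0:+1/69120 t=1:−1/14400 t=2:+1/69120 = -7/172800
3j²(2 6 6; 0 0 0) = Δ·Π!·Σ² = 14/715  (sign -1)
sum: t=2:+1/14515200 = 1/14515200
3j²(2 6 6; -2 6 -4) = Δ·Π!·Σ² = 2/455  (sign +1)
combine: 4πI² = 845·14/715·2/455 = 4/55
take √, sign -1: I = -0.07607531

-0.076075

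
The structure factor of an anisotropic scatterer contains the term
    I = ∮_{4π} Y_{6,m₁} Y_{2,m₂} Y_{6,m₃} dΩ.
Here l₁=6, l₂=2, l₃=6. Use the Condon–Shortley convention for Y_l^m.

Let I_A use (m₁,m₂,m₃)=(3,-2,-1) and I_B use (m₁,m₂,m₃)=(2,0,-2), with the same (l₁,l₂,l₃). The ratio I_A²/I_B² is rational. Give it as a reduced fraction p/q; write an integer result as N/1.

12/5

Same 6,2,6: normalisation and zero-m 3j drop out of the ratio.
A: Δ: 2! 10! 2! / 15! → 1/90090; sum: t=0:+1/120960 = 1/120960; 3j²(6 2 6; 3 -2 -1) = Δ·Π!·Σ² = 24/1001  (sign -1)
B: Δ: 2! 10! 2! / 15! → 1/90090; sum: t=0:+1/69120 t=1:−1/30240 t=2:+1/322560 = -1/64512; 3j²(6 2 6; 2 0 -2) = Δ·Π!·Σ² = 10/1001  (sign -1)
I_A²/I_B² = (24/1001)/(10/1001) = 12/5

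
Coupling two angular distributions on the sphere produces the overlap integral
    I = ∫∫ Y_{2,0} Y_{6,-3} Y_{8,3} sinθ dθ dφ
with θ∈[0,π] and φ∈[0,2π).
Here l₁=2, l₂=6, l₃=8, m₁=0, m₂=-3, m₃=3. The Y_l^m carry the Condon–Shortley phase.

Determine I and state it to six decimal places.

Checks pass: Σm=0; 16 even; l₃=8∈[4,8].
(2·2+1)(2·6+1)(2·8+1) = 1105
Δ: 0! 4! 12! / 17! → 1/30940
sum: t=0:+1/2073600 = 1/2073600
3j²(2 6 8; 0 0 0) = Δ·Π!·Σ² = 28/1105  (sign +1)
sum: t=0:+1/8709120 = 1/8709120
3j²(2 6 8; 0 -3 3) = Δ·Π!·Σ² = 55/3094  (sign -1)
combine: 4πI² = 1105·28/1105·55/3094 = 110/221
take √, sign -1: I = -0.19901934

-0.199019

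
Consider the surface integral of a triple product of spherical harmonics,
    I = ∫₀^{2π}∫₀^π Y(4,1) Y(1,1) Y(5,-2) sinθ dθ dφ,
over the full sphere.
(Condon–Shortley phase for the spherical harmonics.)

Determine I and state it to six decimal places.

0.225034

Checks pass: Σm=0; 10 even; l₃=5∈[3,5].
(2·4+1)(2·1+1)(2·5+1) = 297
Δ: 0! 8! 2! / 11! → 1/495
sum: t=0:+1/576 = 1/576
3j²(4 1 5; 0 0 0) = Δ·Π!·Σ² = 5/99  (sign -1)
sum: t=0:+1/1440 = 1/1440
3j²(4 1 5; 1 1 -2) = Δ·Π!·Σ² = 7/165  (sign -1)
combine: 4πI² = 297·5/99·7/165 = 7/11
take √, sign +1: I = 0.22503380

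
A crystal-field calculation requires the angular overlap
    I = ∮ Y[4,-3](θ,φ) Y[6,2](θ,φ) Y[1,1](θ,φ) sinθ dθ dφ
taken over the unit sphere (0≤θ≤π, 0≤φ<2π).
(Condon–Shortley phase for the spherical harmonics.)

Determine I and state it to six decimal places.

0.000000

triangle: need 2≤l₃≤10, have 1; I=0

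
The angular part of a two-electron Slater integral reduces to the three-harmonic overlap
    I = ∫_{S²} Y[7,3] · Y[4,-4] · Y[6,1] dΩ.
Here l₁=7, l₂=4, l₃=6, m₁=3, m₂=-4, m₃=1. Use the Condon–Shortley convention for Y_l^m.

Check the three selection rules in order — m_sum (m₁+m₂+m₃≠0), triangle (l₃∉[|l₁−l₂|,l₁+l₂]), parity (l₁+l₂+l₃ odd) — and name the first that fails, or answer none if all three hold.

Σmᵢ = 0  ✓
l₃∈[|l₁−l₂|,l₁+l₂]=[3,11], have l₃=6  ✓
Σlᵢ = 17 ⇒ odd  ✗

parity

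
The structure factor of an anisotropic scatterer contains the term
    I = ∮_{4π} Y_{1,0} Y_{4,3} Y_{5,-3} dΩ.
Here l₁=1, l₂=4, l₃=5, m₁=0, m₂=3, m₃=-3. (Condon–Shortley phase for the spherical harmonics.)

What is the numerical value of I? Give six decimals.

Checks pass: Σm=0; 10 even; l₃=5∈[3,5].
(2·1+1)(2·4+1)(2·5+1) = 297
Δ: 0! 2! 8! / 11! → 1/495
sum: t=0:+1/576 = 1/576
3j²(1 4 5; 0 0 0) = Δ·Π!·Σ² = 5/99  (sign -1)
sum: t=0:+1/5040 = 1/5040
3j²(1 4 5; 0 3 -3) = Δ·Π!·Σ² = 16/495  (sign +1)
combine: 4πI² = 297·5/99·16/495 = 16/33
take √, sign -1: I = -0.19642560

-0.196426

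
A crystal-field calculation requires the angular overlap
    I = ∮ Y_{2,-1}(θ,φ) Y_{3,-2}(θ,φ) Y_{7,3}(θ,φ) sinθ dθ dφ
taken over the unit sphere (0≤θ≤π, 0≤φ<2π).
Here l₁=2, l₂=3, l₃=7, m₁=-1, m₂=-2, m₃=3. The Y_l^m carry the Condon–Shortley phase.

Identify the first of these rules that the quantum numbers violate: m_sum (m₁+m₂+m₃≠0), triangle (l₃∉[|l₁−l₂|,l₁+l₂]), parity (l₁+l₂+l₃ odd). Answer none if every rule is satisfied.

m₁+m₂+m₃ = -1 − 2 + 3 = 0  ✓
triangle: |2−3|=1 ≤ l₃=7 ≤ 2+3=5  ✗
parity: l₁+l₂+l₃ = 12 is even

triangle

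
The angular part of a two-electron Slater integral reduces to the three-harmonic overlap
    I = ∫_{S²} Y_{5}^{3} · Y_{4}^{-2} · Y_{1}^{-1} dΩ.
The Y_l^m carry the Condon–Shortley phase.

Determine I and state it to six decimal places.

-0.259847

Rules hold: Σm=0, L=10 even, 1≤1≤9.
N = 11·9·3 = 297
Δ = 8!·2!·0!/11! = 1/495
Racah Σ t=4..4: t=4:+1/576 = 1/576
⇒ 3j(5 4 1; 0 0 0)² = 5/99, sgn -1
Racah Σ t=2..2: t=2:+1/2880 = 1/2880
⇒ 3j(5 4 1; 3 -2 -1)² = 28/495, sgn +1
4πI² = N·(3j₀)²·(3jₘ)² = 28/33
I = -1·√(0.848485/4π) = -0.25984664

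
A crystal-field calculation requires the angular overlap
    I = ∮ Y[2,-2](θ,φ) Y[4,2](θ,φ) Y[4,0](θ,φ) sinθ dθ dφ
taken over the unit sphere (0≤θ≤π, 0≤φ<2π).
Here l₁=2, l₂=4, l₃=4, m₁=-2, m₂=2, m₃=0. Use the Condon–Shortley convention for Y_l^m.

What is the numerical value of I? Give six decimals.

Checks pass: Σm=0; 10 even; l₃=4∈[2,6].
(2·2+1)(2·4+1)(2·4+1) = 405
Δ: 2! 2! 6! / 11! → 1/13860
sum: t=0:+1/192 t=1:−1/36 t=2:+1/192 = -5/288
3j²(2 4 4; 0 0 0) = Δ·Π!·Σ² = 20/693  (sign -1)
sum: t=2:+1/192 = 1/192
3j²(2 4 4; -2 2 0) = Δ·Π!·Σ² = 3/77  (sign +1)
combine: 4πI² = 405·20/693·3/77 = 2700/5929
take √, sign -1: I = -0.19036462

-0.190365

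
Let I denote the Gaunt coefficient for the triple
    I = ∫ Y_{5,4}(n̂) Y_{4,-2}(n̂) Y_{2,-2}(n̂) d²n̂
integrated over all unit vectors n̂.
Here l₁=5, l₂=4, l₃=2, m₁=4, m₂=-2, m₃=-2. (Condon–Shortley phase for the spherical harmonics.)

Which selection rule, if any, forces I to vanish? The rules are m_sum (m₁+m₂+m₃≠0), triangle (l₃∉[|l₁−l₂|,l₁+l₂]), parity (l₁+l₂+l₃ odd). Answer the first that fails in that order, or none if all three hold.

parity

Σmᵢ = 0  ✓
l₃∈[|l₁−l₂|,l₁+l₂]=[1,9], have l₃=2  ✓
Σlᵢ = 11 ⇒ odd  ✗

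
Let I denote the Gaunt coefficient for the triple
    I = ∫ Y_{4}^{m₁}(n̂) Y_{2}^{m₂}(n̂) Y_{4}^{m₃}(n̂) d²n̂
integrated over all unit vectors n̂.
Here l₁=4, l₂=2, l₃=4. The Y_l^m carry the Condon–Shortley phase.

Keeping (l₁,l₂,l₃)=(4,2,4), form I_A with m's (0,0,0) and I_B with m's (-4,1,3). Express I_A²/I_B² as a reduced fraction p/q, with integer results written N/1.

100/147

Shared (l₁,l₂,l₃)=(4,2,4): N and (l;000)² cancel in I_A²/I_B².
A: Δ = 2!·6!·2!/11! = 1/13860; Racah Σ t=0..2: t=0:+1/192 t=1:−1/36 t=2:+1/192 = -5/288; ⇒ 3j(4 2 4; 0 0 0)² = 20/693, sgn -1
B: Δ = 2!·6!·2!/11! = 1/13860; Racah Σ t=2..2: t=2:+1/1440 = 1/1440; ⇒ 3j(4 2 4; -4 1 3)² = 7/165, sgn -1
I_A²/I_B² = (20/693)/(7/165) = 100/147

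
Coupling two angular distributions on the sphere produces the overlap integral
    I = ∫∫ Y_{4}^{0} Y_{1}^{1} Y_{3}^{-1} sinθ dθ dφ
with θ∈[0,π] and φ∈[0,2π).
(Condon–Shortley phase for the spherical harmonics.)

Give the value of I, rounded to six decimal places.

0.150786

m-sum 0 ✓  L=8 even ✓  3≤3≤5 ✓
Π(2lᵢ+1) = 9×3×7 = 189
triangle coeff Δ(4,1,3) = 1/252
Σ_t [1,1]: t=1:−1/36 = -1/36
(3j)²=4/63 [(4 1 3; 0 0 0)], sign=+1
Σ_t [2,2]: t=2:+1/96 = 1/96
(3j)²=1/42 [(4 1 3; 0 1 -1)], sign=+1
⇒ 4πI² = 2/7
I = (+1)√(2/7/(4π)) = 0.15078601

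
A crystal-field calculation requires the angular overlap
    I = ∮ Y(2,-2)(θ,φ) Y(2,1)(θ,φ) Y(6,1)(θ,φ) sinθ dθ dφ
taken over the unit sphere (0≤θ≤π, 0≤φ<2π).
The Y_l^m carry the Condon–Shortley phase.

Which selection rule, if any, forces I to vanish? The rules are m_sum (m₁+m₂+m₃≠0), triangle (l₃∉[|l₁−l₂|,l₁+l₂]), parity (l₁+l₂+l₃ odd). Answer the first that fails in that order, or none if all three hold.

triangle

azimuthal sum: -2 + 1 + 1 = 0  ✓
0 ≤ 6 ≤ 4 (triangle on l)  ✗
L = 2 + 2 + 6 = 10 (even)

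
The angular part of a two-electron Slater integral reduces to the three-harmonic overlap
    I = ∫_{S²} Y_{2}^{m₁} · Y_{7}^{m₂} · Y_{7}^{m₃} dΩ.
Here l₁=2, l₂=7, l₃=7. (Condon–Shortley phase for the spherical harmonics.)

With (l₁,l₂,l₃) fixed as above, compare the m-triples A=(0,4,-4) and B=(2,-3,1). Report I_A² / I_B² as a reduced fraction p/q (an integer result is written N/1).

32/2025

Shared (l₁,l₂,l₃)=(2,7,7): N and (l;000)² cancel in I_A²/I_B².
A: Δ = 2!·2!·12!/17! = 1/185640; Racah Σ t=0..2: t=0:+1/159667200 t=1:−1/7257600 t=2:+1/8709120 = -1/59875200; ⇒ 3j(2 7 7; 0 4 -4)² = 8/23205, sgn +1
B: Δ = 2!·2!·12!/17! = 1/185640; Racah Σ t=0..0: t=0:+1/3870720 = 1/3870720; ⇒ 3j(2 7 7; 2 -3 1)² = 135/6188, sgn +1
I_A²/I_B² = (8/23205)/(135/6188) = 32/2025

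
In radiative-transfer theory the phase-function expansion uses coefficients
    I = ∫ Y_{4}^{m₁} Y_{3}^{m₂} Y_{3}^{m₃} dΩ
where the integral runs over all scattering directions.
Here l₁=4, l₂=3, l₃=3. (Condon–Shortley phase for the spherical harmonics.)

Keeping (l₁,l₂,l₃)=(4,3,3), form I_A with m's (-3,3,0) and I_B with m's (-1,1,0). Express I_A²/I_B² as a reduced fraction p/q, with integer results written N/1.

Shared (l₁,l₂,l₃)=(4,3,3): N and (l;000)² cancel in I_A²/I_B².
A: Δ = 4!·4!·2!/11! = 1/34650; Racah Σ t=4..4: t=4:+1/288 = 1/288; ⇒ 3j(4 3 3; -3 3 0)² = 1/22, sgn -1
B: Δ = 4!·4!·2!/11! = 1/34650; Racah Σ t=2..4: t=2:+1/48 t=3:−1/24 t=4:+1/288 = -5/288; ⇒ 3j(4 3 3; -1 1 0)² = 5/462, sgn +1
I_A²/I_B² = (1/22)/(5/462) = 21/5

21/5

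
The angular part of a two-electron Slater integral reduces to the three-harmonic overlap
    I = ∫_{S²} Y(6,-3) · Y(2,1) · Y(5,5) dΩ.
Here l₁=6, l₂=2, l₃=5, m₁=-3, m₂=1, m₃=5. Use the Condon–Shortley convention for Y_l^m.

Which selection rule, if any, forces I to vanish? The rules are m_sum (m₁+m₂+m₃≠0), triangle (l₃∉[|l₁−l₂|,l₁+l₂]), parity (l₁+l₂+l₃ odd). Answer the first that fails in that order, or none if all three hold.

Σmᵢ = 3  ✗
l₃∈[|l₁−l₂|,l₁+l₂]=[4,8], have l₃=5
Σlᵢ = 13 ⇒ odd

m_sum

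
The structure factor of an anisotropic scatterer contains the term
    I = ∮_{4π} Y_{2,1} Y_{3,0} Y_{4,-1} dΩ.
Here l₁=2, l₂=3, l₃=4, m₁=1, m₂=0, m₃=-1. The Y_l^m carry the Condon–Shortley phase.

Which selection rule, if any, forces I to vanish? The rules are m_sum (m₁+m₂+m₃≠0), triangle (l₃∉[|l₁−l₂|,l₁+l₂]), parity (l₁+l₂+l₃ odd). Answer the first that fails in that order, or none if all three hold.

parity

Σmᵢ = 0  ✓
l₃∈[|l₁−l₂|,l₁+l₂]=[1,5], have l₃=4  ✓
Σlᵢ = 9 ⇒ odd  ✗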